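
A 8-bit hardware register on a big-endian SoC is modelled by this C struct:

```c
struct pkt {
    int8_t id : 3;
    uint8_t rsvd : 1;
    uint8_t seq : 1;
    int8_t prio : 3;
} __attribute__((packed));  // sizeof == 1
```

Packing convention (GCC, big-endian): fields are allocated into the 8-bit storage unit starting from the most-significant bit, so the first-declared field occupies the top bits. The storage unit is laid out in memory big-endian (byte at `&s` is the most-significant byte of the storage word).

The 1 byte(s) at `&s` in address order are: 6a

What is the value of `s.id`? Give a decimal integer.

3

[0]=0x6a (big-endian) → word 0x6a
id:3 @ bit 5 → (0x6a>>5)&0x7 = 0x3  ←
rsvd:1 @ bit 4 → (0x6a>>4)&0x1 = 0x0
seq:1 @ bit 3 → (0x6a>>3)&0x1 = 0x1
prio:3 @ bit 0 → (0x6a>>0)&0x7 = 0x2
id signed 3b, MSB=0: value = 3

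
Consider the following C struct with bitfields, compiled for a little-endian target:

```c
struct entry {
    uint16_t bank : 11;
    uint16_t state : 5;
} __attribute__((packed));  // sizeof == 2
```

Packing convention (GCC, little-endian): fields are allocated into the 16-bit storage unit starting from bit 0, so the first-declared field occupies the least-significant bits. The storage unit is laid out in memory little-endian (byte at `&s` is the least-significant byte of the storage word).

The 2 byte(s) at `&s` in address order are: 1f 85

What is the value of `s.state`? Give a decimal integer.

16

[0]=0x1f [1]=0x85 (little-endian) → word 0x851f
bank [0+:11] = (word>>0) & 0x7ff = 1311
state [11+:5] = (word>>11) & 0x1f = 16  ←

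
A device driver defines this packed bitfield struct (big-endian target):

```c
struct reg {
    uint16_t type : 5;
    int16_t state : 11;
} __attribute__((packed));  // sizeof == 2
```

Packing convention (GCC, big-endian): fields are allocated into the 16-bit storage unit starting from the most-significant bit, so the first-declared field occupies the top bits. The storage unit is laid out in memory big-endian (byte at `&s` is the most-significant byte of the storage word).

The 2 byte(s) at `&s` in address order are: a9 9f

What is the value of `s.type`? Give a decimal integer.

[0]=0xa9 [1]=0x9f (big-endian) → word 0xa99f
type [11+:5] = (word>>11) & 0x1f = 21  ←
state [0+:11] = (word>>0) & 0x7ff = 415

21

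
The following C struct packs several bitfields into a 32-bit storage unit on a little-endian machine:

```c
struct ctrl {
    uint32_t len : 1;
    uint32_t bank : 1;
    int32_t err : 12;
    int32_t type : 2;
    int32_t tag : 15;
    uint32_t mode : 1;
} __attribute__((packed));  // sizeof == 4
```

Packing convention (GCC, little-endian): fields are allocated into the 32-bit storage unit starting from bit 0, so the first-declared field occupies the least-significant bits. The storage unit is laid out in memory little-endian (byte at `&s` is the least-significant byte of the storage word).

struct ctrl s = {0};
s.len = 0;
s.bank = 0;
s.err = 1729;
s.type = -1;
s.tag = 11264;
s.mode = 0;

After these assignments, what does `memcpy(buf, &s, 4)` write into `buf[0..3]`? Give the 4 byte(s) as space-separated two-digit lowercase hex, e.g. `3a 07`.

04 db 00 2c

[0+:1] len=0 & 0x1 = 0x0; word=0x00000000
[1+:1] bank=0 & 0x1 = 0x0; word=0x00000000
[2+:12] err=1729 & 0xfff = 0x6c1; word=0x00001b04
[14+:2] type=-1 & 0x3 = 0x3; word=0x0000db04
[16+:15] tag=11264 & 0x7fff = 0x2c00; word=0x2c00db04
[31+:1] mode=0 & 0x1 = 0x0; word=0x2c00db04
word = 0x2c00db04 → little-endian bytes:
  [0]=0x04  [1]=0xdb  [2]=0x00  [3]=0x2c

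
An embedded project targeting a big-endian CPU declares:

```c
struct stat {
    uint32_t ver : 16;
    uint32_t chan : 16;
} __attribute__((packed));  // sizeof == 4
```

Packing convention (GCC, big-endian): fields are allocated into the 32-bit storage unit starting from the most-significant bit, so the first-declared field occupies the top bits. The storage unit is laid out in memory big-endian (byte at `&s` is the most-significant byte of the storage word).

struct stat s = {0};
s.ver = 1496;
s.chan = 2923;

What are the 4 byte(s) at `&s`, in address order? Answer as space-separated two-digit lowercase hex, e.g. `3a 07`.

ver:16 = 1496 → 0x5d8 << 16 → word 0x05d80000
chan:16 = 2923 → 0xb6b << 0 → word 0x05d80b6b
word = 0x05d80b6b → big-endian bytes:
  [0]=0x05  [1]=0xd8  [2]=0x0b  [3]=0x6b

05 d8 0b 6b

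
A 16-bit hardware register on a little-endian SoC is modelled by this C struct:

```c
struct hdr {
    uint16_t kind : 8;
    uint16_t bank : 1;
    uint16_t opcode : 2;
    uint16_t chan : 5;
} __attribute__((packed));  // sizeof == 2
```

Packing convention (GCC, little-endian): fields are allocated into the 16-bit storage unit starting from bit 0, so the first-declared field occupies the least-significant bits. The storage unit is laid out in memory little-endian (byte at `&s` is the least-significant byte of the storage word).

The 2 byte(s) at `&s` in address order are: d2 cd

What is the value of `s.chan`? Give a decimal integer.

25

[0]=0xd2 [1]=0xcd (little-endian) → word 0xcdd2
kind [0+:8] = (word>>0) & 0xff = 210
bank [8+:1] = (word>>8) & 0x1 = 1
opcode [9+:2] = (word>>9) & 0x3 = 2
chan [11+:5] = (word>>11) & 0x1f = 25  ←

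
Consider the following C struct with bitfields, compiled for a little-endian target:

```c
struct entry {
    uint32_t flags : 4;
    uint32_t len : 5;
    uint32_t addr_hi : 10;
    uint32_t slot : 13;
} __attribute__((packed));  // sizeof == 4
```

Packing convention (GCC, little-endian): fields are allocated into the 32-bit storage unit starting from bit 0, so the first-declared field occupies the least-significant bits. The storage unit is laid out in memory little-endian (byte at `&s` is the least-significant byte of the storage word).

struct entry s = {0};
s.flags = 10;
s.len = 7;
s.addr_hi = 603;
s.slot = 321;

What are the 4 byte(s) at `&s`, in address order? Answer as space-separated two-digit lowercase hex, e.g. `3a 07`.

7a b6 0c 0a

flags (4b) val=10 bits=0xa at bit 0: 0x0000000a
len (5b) val=7 bits=0x7 at bit 4: 0x0000007a
addr_hi (10b) val=603 bits=0x25b at bit 9: 0x0004b67a
slot (13b) val=321 bits=0x141 at bit 19: 0x0a0cb67a
word = 0x0a0cb67a → little-endian bytes:
  [0]=0x7a  [1]=0xb6  [2]=0x0c  [3]=0x0a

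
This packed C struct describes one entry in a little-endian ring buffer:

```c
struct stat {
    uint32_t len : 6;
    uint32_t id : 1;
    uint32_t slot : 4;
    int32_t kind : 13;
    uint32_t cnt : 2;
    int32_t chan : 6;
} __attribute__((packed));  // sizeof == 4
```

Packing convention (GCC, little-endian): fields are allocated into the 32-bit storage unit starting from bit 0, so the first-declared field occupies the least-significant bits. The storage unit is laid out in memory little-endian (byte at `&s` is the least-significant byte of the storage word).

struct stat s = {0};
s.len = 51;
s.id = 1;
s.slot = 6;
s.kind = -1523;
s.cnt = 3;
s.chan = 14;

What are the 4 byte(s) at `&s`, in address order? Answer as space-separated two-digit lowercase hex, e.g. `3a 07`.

73 6b d0 3b

len (6b) val=51 bits=0x33 at bit 0: 0x00000033
id (1b) val=1 bits=0x1 at bit 6: 0x00000073
slot (4b) val=6 bits=0x6 at bit 7: 0x00000373
kind (13b) val=-1523 bits=0x1a0d at bit 11: 0x00d06b73
cnt (2b) val=3 bits=0x3 at bit 24: 0x03d06b73
chan (6b) val=14 bits=0xe at bit 26: 0x3bd06b73
word = 0x3bd06b73 → little-endian bytes:
  [0]=0x73  [1]=0x6b  [2]=0xd0  [3]=0x3b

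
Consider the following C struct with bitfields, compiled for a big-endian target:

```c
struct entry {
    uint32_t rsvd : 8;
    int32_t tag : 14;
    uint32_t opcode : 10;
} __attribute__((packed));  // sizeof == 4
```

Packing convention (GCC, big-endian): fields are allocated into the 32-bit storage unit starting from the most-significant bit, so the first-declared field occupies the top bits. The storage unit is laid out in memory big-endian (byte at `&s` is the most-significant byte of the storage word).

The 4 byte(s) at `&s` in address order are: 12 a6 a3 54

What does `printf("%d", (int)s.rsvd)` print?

18

[0]=0x12 [1]=0xa6 [2]=0xa3 [3]=0x54 (big-endian) → word 0x12a6a354
rsvd [24+:8] = (word>>24) & 0xff = 18  ←
tag [10+:14] = (word>>10) & 0x3fff = 10664
opcode [0+:10] = (word>>0) & 0x3ff = 852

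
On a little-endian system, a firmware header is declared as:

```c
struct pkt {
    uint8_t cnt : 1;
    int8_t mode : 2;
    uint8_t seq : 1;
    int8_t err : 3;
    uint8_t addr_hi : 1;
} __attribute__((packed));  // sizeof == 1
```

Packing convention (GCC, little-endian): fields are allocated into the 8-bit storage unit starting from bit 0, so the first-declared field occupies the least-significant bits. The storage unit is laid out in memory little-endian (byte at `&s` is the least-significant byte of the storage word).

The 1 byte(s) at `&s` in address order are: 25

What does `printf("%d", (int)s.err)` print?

2

[0]=0x25 (little-endian) → word 0x25
cnt:1 @ bit 0 → (0x25>>0)&0x1 = 0x1
mode:2 @ bit 1 → (0x25>>1)&0x3 = 0x2
seq:1 @ bit 3 → (0x25>>3)&0x1 = 0x0
err:3 @ bit 4 → (0x25>>4)&0x7 = 0x2  ←
addr_hi:1 @ bit 7 → (0x25>>7)&0x1 = 0x0
err signed 3b, MSB=0: value = 2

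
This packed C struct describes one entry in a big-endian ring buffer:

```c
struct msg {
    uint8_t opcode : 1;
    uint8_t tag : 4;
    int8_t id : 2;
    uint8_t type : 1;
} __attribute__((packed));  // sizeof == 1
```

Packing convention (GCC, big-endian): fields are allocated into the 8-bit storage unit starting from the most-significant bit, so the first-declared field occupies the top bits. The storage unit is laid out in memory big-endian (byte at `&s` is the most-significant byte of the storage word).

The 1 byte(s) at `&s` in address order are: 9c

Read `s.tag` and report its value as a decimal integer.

3

[0]=0x9c (big-endian) → word 0x9c
opcode:1 @ bit 7 → (0x9c>>7)&0x1 = 0x1
tag:4 @ bit 3 → (0x9c>>3)&0xf = 0x3  ←
id:2 @ bit 1 → (0x9c>>1)&0x3 = 0x2
type:1 @ bit 0 → (0x9c>>0)&0x1 = 0x0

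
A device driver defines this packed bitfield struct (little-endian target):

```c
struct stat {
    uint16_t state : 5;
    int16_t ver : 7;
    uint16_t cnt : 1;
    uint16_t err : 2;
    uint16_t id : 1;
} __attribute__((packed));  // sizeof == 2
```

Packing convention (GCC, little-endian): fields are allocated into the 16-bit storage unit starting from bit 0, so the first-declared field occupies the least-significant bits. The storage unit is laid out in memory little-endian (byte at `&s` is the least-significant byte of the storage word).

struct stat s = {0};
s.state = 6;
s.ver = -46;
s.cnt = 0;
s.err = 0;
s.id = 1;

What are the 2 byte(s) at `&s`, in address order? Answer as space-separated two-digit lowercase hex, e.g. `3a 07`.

46 8a

state (5b) val=6 bits=0x6 at bit 0: 0x0006
ver (7b) val=-46 bits=0x52 at bit 5: 0x0a46
cnt (1b) val=0 bits=0x0 at bit 12: 0x0a46
err (2b) val=0 bits=0x0 at bit 13: 0x0a46
id (1b) val=1 bits=0x1 at bit 15: 0x8a46
word = 0x8a46 → little-endian bytes:
  [0]=0x46  [1]=0x8a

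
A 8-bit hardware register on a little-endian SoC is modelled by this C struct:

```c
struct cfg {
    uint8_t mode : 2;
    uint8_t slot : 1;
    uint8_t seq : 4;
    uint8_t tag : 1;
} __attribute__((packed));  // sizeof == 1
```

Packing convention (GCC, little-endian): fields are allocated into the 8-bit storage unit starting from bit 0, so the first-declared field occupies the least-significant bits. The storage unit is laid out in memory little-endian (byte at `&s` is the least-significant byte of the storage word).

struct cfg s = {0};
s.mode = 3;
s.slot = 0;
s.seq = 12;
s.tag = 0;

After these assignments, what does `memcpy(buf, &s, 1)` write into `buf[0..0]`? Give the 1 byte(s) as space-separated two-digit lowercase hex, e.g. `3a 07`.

63

mode:2 = 3 → 0x3 << 0 → word 0x03
slot:1 = 0 → 0x0 << 2 → word 0x03
seq:4 = 12 → 0xc << 3 → word 0x63
tag:1 = 0 → 0x0 << 7 → word 0x63
word = 0x63 → little-endian bytes:
  [0]=0x63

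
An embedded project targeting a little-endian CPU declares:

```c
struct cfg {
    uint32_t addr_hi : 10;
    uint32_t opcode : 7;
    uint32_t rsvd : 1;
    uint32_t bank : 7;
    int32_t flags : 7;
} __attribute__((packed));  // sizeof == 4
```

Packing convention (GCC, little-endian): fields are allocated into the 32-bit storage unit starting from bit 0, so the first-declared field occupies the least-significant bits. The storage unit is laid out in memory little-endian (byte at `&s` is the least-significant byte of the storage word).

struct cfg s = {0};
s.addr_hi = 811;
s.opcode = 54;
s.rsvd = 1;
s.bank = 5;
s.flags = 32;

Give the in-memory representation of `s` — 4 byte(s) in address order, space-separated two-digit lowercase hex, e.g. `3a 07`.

2b db 16 40

addr_hi:10 = 811 → 0x32b << 0 → word 0x0000032b
opcode:7 = 54 → 0x36 << 10 → word 0x0000db2b
rsvd:1 = 1 → 0x1 << 17 → word 0x0002db2b
bank:7 = 5 → 0x5 << 18 → word 0x0016db2b
flags:7 = 32 → 0x20 << 25 → word 0x4016db2b
word = 0x4016db2b → little-endian bytes:
  [0]=0x2b  [1]=0xdb  [2]=0x16  [3]=0x40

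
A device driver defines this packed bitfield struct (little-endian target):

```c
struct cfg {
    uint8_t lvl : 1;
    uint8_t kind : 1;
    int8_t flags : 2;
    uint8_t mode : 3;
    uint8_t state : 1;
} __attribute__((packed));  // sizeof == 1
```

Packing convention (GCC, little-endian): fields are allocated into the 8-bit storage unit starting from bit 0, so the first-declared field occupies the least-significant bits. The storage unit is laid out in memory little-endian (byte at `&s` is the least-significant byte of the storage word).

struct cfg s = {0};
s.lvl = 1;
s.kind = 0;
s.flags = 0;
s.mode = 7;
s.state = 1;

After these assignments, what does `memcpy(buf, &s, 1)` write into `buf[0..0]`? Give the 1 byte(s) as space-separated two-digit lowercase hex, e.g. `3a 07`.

f1

lvl:1 = 1 → 0x1 << 0 → word 0x01
kind:1 = 0 → 0x0 << 1 → word 0x01
flags:2 = 0 → 0x0 << 2 → word 0x01
mode:3 = 7 → 0x7 << 4 → word 0x71
state:1 = 1 → 0x1 << 7 → word 0xf1
word = 0xf1 → little-endian bytes:
  [0]=0xf1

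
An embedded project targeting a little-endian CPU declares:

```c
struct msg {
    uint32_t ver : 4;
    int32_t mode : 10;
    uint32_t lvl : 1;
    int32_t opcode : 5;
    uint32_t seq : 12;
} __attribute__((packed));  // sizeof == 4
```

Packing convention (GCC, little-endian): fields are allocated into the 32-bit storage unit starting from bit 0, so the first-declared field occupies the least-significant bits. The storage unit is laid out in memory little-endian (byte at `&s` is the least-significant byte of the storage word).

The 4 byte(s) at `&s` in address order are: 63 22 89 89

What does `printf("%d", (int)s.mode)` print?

[0]=0x63 [1]=0x22 [2]=0x89 [3]=0x89 (little-endian) → word 0x89892263
ver:4 @ bit 0 → (0x89892263>>0)&0xf = 0x3
mode:10 @ bit 4 → (0x89892263>>4)&0x3ff = 0x226  ←
lvl:1 @ bit 14 → (0x89892263>>14)&0x1 = 0x0
opcode:5 @ bit 15 → (0x89892263>>15)&0x1f = 0x12
seq:12 @ bit 20 → (0x89892263>>20)&0xfff = 0x898
mode signed 10b, MSB=1: 550 - 1024 = -474

-474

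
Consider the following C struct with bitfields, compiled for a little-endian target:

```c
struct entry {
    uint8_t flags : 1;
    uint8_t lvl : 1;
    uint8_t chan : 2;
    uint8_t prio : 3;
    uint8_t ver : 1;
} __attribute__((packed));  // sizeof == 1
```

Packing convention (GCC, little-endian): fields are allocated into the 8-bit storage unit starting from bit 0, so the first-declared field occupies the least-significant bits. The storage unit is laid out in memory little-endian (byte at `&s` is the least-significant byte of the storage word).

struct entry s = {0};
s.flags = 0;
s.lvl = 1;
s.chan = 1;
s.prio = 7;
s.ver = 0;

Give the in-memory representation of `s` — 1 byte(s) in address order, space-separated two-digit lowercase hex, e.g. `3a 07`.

[0+:1] flags=0 & 0x1 = 0x0; word=0x00
[1+:1] lvl=1 & 0x1 = 0x1; word=0x02
[2+:2] chan=1 & 0x3 = 0x1; word=0x06
[4+:3] prio=7 & 0x7 = 0x7; word=0x76
[7+:1] ver=0 & 0x1 = 0x0; word=0x76
word = 0x76 → little-endian bytes:
  [0]=0x76

76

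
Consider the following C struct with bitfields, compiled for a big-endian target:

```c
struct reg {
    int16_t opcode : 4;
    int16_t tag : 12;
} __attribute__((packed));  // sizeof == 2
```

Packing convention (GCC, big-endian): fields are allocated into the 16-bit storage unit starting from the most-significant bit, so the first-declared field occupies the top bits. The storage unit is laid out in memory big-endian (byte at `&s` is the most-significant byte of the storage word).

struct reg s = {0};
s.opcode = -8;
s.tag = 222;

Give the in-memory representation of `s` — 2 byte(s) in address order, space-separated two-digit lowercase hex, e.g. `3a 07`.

80 de

opcode:4 = -8 → 0x8 << 12 → word 0x8000
tag:12 = 222 → 0xde << 0 → word 0x80de
word = 0x80de → big-endian bytes:
  [0]=0x80  [1]=0xde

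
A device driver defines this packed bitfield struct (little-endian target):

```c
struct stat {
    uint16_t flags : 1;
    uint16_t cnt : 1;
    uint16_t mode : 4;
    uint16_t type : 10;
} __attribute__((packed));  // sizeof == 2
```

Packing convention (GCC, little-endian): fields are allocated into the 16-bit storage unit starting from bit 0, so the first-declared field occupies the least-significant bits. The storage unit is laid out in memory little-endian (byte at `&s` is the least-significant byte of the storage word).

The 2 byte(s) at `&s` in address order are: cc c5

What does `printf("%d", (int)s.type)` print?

[0]=0xcc [1]=0xc5 (little-endian) → word 0xc5cc
flags:1 @ bit 0 → (0xc5cc>>0)&0x1 = 0x0
cnt:1 @ bit 1 → (0xc5cc>>1)&0x1 = 0x0
mode:4 @ bit 2 → (0xc5cc>>2)&0xf = 0x3
type:10 @ bit 6 → (0xc5cc>>6)&0x3ff = 0x317  ←

791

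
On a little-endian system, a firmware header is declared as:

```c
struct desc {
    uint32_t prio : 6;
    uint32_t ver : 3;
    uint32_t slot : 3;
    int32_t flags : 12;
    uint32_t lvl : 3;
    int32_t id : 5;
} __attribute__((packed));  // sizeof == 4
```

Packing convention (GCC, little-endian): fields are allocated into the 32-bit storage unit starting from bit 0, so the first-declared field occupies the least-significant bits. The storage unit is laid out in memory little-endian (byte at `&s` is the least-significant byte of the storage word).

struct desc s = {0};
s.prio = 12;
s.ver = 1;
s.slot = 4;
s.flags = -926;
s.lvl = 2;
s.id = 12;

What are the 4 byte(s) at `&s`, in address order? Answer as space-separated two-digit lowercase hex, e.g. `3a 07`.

prio:6 = 12 → 0xc << 0 → word 0x0000000c
ver:3 = 1 → 0x1 << 6 → word 0x0000004c
slot:3 = 4 → 0x4 << 9 → word 0x0000084c
flags:12 = -926 → 0xc62 << 12 → word 0x00c6284c
lvl:3 = 2 → 0x2 << 24 → word 0x02c6284c
id:5 = 12 → 0xc << 27 → word 0x62c6284c
word = 0x62c6284c → little-endian bytes:
  [0]=0x4c  [1]=0x28  [2]=0xc6  [3]=0x62

4c 28 c6 62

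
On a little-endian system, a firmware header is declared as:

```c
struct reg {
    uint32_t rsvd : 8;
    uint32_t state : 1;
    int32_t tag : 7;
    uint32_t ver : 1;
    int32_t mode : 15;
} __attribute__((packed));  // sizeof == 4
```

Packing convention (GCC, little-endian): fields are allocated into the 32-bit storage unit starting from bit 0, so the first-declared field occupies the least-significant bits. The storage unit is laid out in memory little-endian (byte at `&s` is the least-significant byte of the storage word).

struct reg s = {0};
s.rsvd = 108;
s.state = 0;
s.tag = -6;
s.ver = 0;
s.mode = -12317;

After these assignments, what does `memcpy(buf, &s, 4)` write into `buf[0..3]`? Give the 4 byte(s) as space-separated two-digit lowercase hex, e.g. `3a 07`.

6c f4 c6 9f

[0+:8] rsvd=108 & 0xff = 0x6c; word=0x0000006c
[8+:1] state=0 & 0x1 = 0x0; word=0x0000006c
[9+:7] tag=-6 & 0x7f = 0x7a; word=0x0000f46c
[16+:1] ver=0 & 0x1 = 0x0; word=0x0000f46c
[17+:15] mode=-12317 & 0x7fff = 0x4fe3; word=0x9fc6f46c
word = 0x9fc6f46c → little-endian bytes:
  [0]=0x6c  [1]=0xf4  [2]=0xc6  [3]=0x9f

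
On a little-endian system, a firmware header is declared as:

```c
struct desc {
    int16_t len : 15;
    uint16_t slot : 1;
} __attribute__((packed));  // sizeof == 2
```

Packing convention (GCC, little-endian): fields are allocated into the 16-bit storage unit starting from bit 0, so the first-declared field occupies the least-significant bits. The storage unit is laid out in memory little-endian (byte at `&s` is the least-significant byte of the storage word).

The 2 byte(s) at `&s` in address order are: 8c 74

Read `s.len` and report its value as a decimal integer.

-2932

[0]=0x8c [1]=0x74 (little-endian) → word 0x748c
len [0+:15] = (word>>0) & 0x7fff = 29836  ←
slot [15+:1] = (word>>15) & 0x1 = 0
len signed 15b, MSB=1: 29836 - 32768 = -2932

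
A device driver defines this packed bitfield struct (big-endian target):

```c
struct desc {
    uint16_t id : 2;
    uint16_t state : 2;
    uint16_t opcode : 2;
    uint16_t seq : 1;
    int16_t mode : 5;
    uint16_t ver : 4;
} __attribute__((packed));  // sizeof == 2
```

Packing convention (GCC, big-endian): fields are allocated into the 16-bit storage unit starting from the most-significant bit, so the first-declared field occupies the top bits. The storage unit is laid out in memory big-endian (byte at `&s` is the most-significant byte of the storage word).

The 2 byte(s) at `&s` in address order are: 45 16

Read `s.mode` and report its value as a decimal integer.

[0]=0x45 [1]=0x16 (big-endian) → word 0x4516
id:2 @ bit 14 → (0x4516>>14)&0x3 = 0x1
state:2 @ bit 12 → (0x4516>>12)&0x3 = 0x0
opcode:2 @ bit 10 → (0x4516>>10)&0x3 = 0x1
seq:1 @ bit 9 → (0x4516>>9)&0x1 = 0x0
mode:5 @ bit 4 → (0x4516>>4)&0x1f = 0x11  ←
ver:4 @ bit 0 → (0x4516>>0)&0xf = 0x6
mode signed 5b, MSB=1: 17 - 32 = -15

-15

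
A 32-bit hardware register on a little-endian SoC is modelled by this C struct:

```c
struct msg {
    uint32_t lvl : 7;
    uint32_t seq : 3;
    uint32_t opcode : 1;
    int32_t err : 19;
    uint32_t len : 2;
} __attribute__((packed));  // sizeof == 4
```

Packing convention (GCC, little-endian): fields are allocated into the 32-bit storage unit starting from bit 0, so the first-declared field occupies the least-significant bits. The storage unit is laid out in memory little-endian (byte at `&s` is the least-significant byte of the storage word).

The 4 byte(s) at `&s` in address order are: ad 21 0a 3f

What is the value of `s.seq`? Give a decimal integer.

[0]=0xad [1]=0x21 [2]=0x0a [3]=0x3f (little-endian) → word 0x3f0a21ad
lvl:7 @ bit 0 → (0x3f0a21ad>>0)&0x7f = 0x2d
seq:3 @ bit 7 → (0x3f0a21ad>>7)&0x7 = 0x3  ←
opcode:1 @ bit 10 → (0x3f0a21ad>>10)&0x1 = 0x0
err:19 @ bit 11 → (0x3f0a21ad>>11)&0x7ffff = 0x7e144
len:2 @ bit 30 → (0x3f0a21ad>>30)&0x3 = 0x0

3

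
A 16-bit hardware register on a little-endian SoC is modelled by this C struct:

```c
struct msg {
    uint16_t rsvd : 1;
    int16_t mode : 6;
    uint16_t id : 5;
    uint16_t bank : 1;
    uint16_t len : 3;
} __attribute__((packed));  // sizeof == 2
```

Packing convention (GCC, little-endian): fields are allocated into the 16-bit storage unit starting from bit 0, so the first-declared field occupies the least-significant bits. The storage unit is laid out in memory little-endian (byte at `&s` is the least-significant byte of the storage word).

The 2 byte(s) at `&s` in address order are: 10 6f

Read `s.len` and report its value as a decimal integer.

[0]=0x10 [1]=0x6f (little-endian) → word 0x6f10
rsvd [0+:1] = (word>>0) & 0x1 = 0
mode [1+:6] = (word>>1) & 0x3f = 8
id [7+:5] = (word>>7) & 0x1f = 30
bank [12+:1] = (word>>12) & 0x1 = 0
len [13+:3] = (word>>13) & 0x7 = 3  ←

3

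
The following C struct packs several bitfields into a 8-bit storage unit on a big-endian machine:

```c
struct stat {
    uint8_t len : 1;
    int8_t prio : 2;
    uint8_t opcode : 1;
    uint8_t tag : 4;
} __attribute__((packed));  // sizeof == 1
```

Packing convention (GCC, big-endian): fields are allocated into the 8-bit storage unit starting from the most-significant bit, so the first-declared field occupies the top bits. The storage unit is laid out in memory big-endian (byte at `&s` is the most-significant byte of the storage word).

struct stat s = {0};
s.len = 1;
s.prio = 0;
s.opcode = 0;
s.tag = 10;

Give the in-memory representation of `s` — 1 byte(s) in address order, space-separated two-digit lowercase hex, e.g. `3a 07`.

[7+:1] len=1 & 0x1 = 0x1; word=0x80
[5+:2] prio=0 & 0x3 = 0x0; word=0x80
[4+:1] opcode=0 & 0x1 = 0x0; word=0x80
[0+:4] tag=10 & 0xf = 0xa; word=0x8a
word = 0x8a → big-endian bytes:
  [0]=0x8a

8a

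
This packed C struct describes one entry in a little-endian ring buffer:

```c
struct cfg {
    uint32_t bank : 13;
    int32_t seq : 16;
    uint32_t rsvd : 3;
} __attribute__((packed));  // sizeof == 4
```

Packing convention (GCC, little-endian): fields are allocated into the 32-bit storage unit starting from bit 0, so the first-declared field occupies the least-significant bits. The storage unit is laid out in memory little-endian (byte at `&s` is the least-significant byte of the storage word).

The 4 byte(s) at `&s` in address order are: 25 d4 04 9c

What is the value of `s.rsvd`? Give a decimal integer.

[0]=0x25 [1]=0xd4 [2]=0x04 [3]=0x9c (little-endian) → word 0x9c04d425
bank [0+:13] = (word>>0) & 0x1fff = 5157
seq [13+:16] = (word>>13) & 0xffff = 57382
rsvd [29+:3] = (word>>29) & 0x7 = 4  ←

4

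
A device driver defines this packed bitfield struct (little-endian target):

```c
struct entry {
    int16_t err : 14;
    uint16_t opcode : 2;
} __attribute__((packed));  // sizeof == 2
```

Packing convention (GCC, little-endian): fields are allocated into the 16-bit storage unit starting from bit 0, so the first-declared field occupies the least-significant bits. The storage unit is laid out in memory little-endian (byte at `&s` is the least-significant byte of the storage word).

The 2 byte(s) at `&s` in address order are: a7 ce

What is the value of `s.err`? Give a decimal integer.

[0]=0xa7 [1]=0xce (little-endian) → word 0xcea7
err [0+:14] = (word>>0) & 0x3fff = 3751  ←
opcode [14+:2] = (word>>14) & 0x3 = 3
err signed 14b, MSB=0: value = 3751

3751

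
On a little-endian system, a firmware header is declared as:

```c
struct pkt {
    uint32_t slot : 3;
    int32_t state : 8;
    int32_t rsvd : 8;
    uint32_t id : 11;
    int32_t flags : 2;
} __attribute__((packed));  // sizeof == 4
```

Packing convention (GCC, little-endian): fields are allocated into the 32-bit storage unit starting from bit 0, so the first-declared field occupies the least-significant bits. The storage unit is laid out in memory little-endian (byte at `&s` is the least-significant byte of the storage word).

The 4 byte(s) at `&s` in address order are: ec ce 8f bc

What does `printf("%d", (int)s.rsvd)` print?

-7

[0]=0xec [1]=0xce [2]=0x8f [3]=0xbc (little-endian) → word 0xbc8fceec
slot:3 @ bit 0 → (0xbc8fceec>>0)&0x7 = 0x4
state:8 @ bit 3 → (0xbc8fceec>>3)&0xff = 0xdd
rsvd:8 @ bit 11 → (0xbc8fceec>>11)&0xff = 0xf9  ←
id:11 @ bit 19 → (0xbc8fceec>>19)&0x7ff = 0x791
flags:2 @ bit 30 → (0xbc8fceec>>30)&0x3 = 0x2
rsvd signed 8b, MSB=1: 249 - 256 = -7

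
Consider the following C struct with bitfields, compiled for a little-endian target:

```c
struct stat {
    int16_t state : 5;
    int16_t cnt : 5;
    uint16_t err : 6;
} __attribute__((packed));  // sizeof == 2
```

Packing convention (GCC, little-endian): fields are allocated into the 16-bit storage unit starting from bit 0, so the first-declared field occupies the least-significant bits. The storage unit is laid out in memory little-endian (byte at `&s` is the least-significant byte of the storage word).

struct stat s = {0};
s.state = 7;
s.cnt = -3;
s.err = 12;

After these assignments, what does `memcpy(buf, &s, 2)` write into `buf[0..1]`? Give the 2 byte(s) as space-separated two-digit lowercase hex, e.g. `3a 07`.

[0+:5] state=7 & 0x1f = 0x7; word=0x0007
[5+:5] cnt=-3 & 0x1f = 0x1d; word=0x03a7
[10+:6] err=12 & 0x3f = 0xc; word=0x33a7
word = 0x33a7 → little-endian bytes:
  [0]=0xa7  [1]=0x33

a7 33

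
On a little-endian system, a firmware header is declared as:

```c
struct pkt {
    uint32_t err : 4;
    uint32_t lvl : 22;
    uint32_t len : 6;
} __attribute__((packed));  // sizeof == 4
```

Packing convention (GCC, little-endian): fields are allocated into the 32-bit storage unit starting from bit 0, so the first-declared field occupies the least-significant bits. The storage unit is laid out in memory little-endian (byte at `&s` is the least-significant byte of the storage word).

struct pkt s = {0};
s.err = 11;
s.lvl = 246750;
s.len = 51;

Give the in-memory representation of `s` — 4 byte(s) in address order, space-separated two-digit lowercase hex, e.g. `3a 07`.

err:4 = 11 → 0xb << 0 → word 0x0000000b
lvl:22 = 246750 → 0x3c3de << 4 → word 0x003c3deb
len:6 = 51 → 0x33 << 26 → word 0xcc3c3deb
word = 0xcc3c3deb → little-endian bytes:
  [0]=0xeb  [1]=0x3d  [2]=0x3c  [3]=0xcc

eb 3d 3c cc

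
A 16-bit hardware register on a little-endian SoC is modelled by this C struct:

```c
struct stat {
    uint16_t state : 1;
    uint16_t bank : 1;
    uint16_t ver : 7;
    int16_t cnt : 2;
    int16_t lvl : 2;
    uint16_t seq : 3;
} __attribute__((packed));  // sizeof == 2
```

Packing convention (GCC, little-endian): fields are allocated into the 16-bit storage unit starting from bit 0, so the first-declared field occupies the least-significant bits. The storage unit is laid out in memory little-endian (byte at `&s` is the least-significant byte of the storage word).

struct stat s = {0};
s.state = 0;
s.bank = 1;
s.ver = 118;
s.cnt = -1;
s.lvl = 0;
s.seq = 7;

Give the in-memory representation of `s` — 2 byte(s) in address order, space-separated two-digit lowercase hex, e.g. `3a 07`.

da e7

state:1 = 0 → 0x0 << 0 → word 0x0000
bank:1 = 1 → 0x1 << 1 → word 0x0002
ver:7 = 118 → 0x76 << 2 → word 0x01da
cnt:2 = -1 → 0x3 << 9 → word 0x07da
lvl:2 = 0 → 0x0 << 11 → word 0x07da
seq:3 = 7 → 0x7 << 13 → word 0xe7da
word = 0xe7da → little-endian bytes:
  [0]=0xda  [1]=0xe7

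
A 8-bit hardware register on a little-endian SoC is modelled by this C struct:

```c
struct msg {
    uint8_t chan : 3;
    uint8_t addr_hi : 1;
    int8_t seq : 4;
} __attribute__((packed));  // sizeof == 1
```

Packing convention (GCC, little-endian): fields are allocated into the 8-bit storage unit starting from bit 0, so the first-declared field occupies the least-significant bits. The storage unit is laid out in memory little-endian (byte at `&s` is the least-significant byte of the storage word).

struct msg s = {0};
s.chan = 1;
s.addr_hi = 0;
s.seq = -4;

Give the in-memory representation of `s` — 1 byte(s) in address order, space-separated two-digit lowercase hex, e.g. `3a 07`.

chan (3b) val=1 bits=0x1 at bit 0: 0x01
addr_hi (1b) val=0 bits=0x0 at bit 3: 0x01
seq (4b) val=-4 bits=0xc at bit 4: 0xc1
word = 0xc1 → little-endian bytes:
  [0]=0xc1

c1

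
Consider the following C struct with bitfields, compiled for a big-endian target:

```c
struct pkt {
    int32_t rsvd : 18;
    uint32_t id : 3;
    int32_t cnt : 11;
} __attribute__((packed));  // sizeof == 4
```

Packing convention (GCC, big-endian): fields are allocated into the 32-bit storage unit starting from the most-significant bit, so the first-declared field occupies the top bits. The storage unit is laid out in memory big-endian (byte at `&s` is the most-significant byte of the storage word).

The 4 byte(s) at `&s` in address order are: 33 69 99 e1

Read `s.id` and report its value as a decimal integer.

3

[0]=0x33 [1]=0x69 [2]=0x99 [3]=0xe1 (big-endian) → word 0x336999e1
rsvd [14+:18] = (word>>14) & 0x3ffff = 52646
id [11+:3] = (word>>11) & 0x7 = 3  ←
cnt [0+:11] = (word>>0) & 0x7ff = 481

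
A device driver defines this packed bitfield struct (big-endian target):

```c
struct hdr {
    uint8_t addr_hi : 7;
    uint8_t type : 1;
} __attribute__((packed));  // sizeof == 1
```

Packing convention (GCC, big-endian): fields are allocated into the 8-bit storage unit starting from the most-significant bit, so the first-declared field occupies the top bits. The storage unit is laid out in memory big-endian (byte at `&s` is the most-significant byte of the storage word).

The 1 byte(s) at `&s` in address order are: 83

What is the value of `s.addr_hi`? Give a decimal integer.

65

[0]=0x83 (big-endian) → word 0x83
addr_hi:7 @ bit 1 → (0x83>>1)&0x7f = 0x41  ←
type:1 @ bit 0 → (0x83>>0)&0x1 = 0x1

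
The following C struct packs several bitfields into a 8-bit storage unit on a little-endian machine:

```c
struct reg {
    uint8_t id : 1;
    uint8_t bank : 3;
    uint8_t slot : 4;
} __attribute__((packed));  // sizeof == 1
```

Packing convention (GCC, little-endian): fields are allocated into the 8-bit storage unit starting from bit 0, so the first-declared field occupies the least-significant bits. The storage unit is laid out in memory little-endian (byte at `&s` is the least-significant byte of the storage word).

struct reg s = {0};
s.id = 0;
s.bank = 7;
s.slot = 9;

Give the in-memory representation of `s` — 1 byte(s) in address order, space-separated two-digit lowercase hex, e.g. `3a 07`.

9e

id (1b) val=0 bits=0x0 at bit 0: 0x00
bank (3b) val=7 bits=0x7 at bit 1: 0x0e
slot (4b) val=9 bits=0x9 at bit 4: 0x9e
word = 0x9e → little-endian bytes:
  [0]=0x9e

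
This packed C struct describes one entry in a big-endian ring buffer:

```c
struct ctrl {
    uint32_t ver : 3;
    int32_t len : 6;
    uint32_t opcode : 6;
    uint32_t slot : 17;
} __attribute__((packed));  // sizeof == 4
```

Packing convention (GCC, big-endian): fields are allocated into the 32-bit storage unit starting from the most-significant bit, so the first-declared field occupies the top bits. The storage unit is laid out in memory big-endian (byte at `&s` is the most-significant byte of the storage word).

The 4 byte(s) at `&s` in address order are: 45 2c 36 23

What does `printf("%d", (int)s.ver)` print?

[0]=0x45 [1]=0x2c [2]=0x36 [3]=0x23 (big-endian) → word 0x452c3623
ver:3 @ bit 29 → (0x452c3623>>29)&0x7 = 0x2  ←
len:6 @ bit 23 → (0x452c3623>>23)&0x3f = 0xa
opcode:6 @ bit 17 → (0x452c3623>>17)&0x3f = 0x16
slot:17 @ bit 0 → (0x452c3623>>0)&0x1ffff = 0x3623

2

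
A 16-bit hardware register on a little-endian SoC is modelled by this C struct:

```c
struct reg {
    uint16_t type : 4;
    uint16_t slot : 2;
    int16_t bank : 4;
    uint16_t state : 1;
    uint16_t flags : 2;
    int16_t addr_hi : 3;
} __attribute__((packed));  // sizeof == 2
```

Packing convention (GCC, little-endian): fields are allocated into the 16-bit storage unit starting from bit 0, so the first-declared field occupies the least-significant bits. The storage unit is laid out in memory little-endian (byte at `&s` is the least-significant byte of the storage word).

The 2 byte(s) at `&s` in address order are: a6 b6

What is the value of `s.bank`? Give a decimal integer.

-6

[0]=0xa6 [1]=0xb6 (little-endian) → word 0xb6a6
type:4 @ bit 0 → (0xb6a6>>0)&0xf = 0x6
slot:2 @ bit 4 → (0xb6a6>>4)&0x3 = 0x2
bank:4 @ bit 6 → (0xb6a6>>6)&0xf = 0xa  ←
state:1 @ bit 10 → (0xb6a6>>10)&0x1 = 0x1
flags:2 @ bit 11 → (0xb6a6>>11)&0x3 = 0x2
addr_hi:3 @ bit 13 → (0xb6a6>>13)&0x7 = 0x5
bank signed 4b, MSB=1: 10 - 16 = -6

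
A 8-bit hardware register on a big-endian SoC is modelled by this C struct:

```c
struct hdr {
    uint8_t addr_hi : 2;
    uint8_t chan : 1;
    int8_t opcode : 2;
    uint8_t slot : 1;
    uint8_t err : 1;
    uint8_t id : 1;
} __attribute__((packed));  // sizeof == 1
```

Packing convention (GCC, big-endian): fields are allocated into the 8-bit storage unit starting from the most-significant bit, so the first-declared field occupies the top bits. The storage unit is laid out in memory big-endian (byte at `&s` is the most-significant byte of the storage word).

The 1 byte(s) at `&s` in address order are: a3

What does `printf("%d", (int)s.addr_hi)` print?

[0]=0xa3 (big-endian) → word 0xa3
addr_hi [6+:2] = (word>>6) & 0x3 = 2  ←
chan [5+:1] = (word>>5) & 0x1 = 1
opcode [3+:2] = (word>>3) & 0x3 = 0
slot [2+:1] = (word>>2) & 0x1 = 0
err [1+:1] = (word>>1) & 0x1 = 1
id [0+:1] = (word>>0) & 0x1 = 1

2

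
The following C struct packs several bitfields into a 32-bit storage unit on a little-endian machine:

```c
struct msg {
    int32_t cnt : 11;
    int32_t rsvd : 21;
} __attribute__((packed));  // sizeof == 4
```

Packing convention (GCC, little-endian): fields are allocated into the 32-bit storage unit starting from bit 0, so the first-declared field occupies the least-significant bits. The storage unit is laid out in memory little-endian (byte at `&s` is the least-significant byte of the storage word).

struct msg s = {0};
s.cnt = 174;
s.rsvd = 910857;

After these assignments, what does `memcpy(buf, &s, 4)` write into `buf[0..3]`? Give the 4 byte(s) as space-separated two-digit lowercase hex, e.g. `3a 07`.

cnt (11b) val=174 bits=0xae at bit 0: 0x000000ae
rsvd (21b) val=910857 bits=0xde609 at bit 11: 0x6f3048ae
word = 0x6f3048ae → little-endian bytes:
  [0]=0xae  [1]=0x48  [2]=0x30  [3]=0x6f

ae 48 30 6f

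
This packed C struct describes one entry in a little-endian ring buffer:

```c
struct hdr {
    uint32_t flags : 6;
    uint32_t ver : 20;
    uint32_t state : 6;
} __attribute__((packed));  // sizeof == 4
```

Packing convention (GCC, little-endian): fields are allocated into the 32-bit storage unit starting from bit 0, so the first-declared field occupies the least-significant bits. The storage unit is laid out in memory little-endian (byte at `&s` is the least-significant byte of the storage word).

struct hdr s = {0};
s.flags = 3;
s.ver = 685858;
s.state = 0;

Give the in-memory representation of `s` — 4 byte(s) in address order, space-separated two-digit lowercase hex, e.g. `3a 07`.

[0+:6] flags=3 & 0x3f = 0x3; word=0x00000003
[6+:20] ver=685858 & 0xfffff = 0xa7722; word=0x029dc883
[26+:6] state=0 & 0x3f = 0x0; word=0x029dc883
word = 0x029dc883 → little-endian bytes:
  [0]=0x83  [1]=0xc8  [2]=0x9d  [3]=0x02

83 c8 9d 02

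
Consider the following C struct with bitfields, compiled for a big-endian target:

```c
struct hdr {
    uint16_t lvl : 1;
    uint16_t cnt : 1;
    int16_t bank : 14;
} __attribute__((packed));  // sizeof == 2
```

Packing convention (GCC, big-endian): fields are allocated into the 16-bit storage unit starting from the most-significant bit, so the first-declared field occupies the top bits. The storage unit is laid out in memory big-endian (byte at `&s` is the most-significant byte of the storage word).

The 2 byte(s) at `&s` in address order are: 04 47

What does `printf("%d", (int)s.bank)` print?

1095

[0]=0x04 [1]=0x47 (big-endian) → word 0x0447
lvl [15+:1] = (word>>15) & 0x1 = 0
cnt [14+:1] = (word>>14) & 0x1 = 0
bank [0+:14] = (word>>0) & 0x3fff = 1095  ←
bank signed 14b, MSB=0: value = 1095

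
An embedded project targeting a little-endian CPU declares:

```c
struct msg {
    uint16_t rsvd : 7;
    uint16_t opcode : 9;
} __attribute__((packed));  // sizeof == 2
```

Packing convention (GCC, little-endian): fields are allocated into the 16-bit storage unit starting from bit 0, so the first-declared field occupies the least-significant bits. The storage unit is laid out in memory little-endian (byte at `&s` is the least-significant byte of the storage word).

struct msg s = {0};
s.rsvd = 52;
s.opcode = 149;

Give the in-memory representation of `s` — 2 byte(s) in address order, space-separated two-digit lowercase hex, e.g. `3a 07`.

b4 4a

rsvd (7b) val=52 bits=0x34 at bit 0: 0x0034
opcode (9b) val=149 bits=0x95 at bit 7: 0x4ab4
word = 0x4ab4 → little-endian bytes:
  [0]=0xb4  [1]=0x4a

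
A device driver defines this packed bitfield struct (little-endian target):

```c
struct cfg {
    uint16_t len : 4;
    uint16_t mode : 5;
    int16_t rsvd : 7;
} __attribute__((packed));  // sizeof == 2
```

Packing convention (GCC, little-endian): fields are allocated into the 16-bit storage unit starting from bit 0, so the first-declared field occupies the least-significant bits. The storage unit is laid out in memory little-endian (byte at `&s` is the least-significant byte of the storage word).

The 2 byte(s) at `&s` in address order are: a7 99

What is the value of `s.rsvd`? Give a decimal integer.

[0]=0xa7 [1]=0x99 (little-endian) → word 0x99a7
len:4 @ bit 0 → (0x99a7>>0)&0xf = 0x7
mode:5 @ bit 4 → (0x99a7>>4)&0x1f = 0x1a
rsvd:7 @ bit 9 → (0x99a7>>9)&0x7f = 0x4c  ←
rsvd signed 7b, MSB=1: 76 - 128 = -52

-52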